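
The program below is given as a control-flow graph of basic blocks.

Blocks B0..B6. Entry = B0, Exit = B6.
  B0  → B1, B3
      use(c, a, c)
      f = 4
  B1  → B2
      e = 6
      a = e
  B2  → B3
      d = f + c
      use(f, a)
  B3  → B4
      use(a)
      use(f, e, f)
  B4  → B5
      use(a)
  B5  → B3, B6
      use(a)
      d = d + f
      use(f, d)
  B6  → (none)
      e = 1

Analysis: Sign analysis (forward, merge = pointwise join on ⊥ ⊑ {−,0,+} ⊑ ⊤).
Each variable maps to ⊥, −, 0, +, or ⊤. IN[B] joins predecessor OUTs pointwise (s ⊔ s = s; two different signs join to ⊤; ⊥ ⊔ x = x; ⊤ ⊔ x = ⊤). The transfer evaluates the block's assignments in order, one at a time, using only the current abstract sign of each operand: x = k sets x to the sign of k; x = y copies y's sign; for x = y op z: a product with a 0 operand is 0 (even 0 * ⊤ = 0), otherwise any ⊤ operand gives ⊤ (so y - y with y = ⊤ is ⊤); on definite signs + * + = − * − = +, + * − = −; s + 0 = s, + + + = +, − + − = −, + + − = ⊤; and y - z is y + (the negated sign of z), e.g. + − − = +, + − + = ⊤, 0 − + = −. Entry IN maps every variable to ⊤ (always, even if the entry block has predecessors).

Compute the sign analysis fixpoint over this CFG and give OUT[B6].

Converged values:
  B0:   IN=(all ⊤)   OUT={f:+; rest ⊤}
  B1:   IN={f:+; rest ⊤}   OUT={a:+, e:+, f:+; rest ⊤}
  B2:   IN={a:+, e:+, f:+; rest ⊤}   OUT={a:+, e:+, f:+; rest ⊤}
  B3:   IN={f:+; rest ⊤}   OUT={f:+; rest ⊤}
  B4:   IN={f:+; rest ⊤}   OUT={f:+; rest ⊤}
  B5:   IN={f:+; rest ⊤}   OUT={f:+; rest ⊤}
  B6:   IN={f:+; rest ⊤}   OUT={e:+, f:+; rest ⊤}

Merge at B6: IN[B6] = OUT[B5] = {a: ⊤, b: ⊤, c: ⊤, d: ⊤, e: ⊤, f: +}
Applying B6's transfer function to that IN value gives OUT[B6] (row B6 above).

Answer: {a: ⊤, b: ⊤, c: ⊤, d: ⊤, e: +, f: +}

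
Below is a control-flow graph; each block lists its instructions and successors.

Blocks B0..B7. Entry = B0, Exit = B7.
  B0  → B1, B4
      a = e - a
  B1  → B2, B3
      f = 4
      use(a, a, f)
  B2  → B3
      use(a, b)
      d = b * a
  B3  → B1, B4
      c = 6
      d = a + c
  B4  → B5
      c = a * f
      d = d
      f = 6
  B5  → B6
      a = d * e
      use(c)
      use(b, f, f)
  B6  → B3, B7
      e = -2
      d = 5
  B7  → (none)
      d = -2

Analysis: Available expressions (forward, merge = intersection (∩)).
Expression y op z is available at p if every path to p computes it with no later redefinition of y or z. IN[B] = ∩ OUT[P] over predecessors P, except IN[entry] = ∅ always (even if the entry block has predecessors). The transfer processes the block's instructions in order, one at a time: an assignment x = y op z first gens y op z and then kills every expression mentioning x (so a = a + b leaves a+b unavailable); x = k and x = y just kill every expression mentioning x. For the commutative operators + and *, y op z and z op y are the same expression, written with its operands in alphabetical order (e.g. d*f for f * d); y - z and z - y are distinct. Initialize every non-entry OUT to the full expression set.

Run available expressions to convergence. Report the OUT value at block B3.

Answer: {a+c}

Trace:
Converged values:
  B0: | IN={} | OUT={}
  B1: | IN={} | OUT={}
  B2: | IN={} | OUT={a*b}
  B3: | IN={} | OUT={a+c}
  B4: | IN={} | OUT={}
  B5: | IN={} | OUT={d*e}
  B6: | IN={d*e} | OUT={}
  B7: | IN={} | OUT={}

Merge at B3: IN[B3] = OUT[B1] ∩ OUT[B2] ∩ OUT[B6] = {}
Applying B3's transfer function to that IN value gives OUT[B3] (row B3 above).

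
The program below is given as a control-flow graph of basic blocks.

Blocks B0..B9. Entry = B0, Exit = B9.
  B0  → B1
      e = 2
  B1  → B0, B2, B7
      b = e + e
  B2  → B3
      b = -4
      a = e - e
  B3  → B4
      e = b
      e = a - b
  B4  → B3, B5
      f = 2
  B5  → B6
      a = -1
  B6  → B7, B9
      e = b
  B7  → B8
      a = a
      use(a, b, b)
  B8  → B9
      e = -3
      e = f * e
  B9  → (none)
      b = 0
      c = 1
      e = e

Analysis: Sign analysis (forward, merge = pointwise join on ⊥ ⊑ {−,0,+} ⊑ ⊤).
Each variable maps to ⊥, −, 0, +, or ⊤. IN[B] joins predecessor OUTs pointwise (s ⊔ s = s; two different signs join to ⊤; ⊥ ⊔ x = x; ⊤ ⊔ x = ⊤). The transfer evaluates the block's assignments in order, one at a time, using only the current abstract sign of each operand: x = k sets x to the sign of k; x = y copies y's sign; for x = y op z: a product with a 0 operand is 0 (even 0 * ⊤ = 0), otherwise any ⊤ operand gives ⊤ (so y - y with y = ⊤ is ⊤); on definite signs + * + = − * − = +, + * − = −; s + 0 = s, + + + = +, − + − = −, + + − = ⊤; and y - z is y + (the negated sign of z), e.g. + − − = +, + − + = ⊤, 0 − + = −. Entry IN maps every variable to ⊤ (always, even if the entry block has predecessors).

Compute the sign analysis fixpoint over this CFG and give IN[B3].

Answer: {a: ⊤, b: -, c: ⊤, d: ⊤, e: ⊤, f: ⊤}

Working:
Converged values:
  B0:  IN=(all ⊤)  OUT={e:+; rest ⊤}
  B1:  IN={e:+; rest ⊤}  OUT={b:+, e:+; rest ⊤}
  B2:  IN={b:+, e:+; rest ⊤}  OUT={b:-, e:+; rest ⊤}
  B3:  IN={b:-; rest ⊤}  OUT={b:-; rest ⊤}
  B4:  IN={b:-; rest ⊤}  OUT={b:-, f:+; rest ⊤}
  B5:  IN={b:-, f:+; rest ⊤}  OUT={a:-, b:-, f:+; rest ⊤}
  B6:  IN={a:-, b:-, f:+; rest ⊤}  OUT={a:-, b:-, e:-, f:+; rest ⊤}
  B7:  IN=(all ⊤)  OUT=(all ⊤)
  B8:  IN=(all ⊤)  OUT=(all ⊤)
  B9:  IN=(all ⊤)  OUT={b:0, c:+; rest ⊤}

Merge at B3: IN[B3] = OUT[B2] ⊔ OUT[B4] = {a: ⊤, b: -, c: ⊤, d: ⊤, e: ⊤, f: ⊤}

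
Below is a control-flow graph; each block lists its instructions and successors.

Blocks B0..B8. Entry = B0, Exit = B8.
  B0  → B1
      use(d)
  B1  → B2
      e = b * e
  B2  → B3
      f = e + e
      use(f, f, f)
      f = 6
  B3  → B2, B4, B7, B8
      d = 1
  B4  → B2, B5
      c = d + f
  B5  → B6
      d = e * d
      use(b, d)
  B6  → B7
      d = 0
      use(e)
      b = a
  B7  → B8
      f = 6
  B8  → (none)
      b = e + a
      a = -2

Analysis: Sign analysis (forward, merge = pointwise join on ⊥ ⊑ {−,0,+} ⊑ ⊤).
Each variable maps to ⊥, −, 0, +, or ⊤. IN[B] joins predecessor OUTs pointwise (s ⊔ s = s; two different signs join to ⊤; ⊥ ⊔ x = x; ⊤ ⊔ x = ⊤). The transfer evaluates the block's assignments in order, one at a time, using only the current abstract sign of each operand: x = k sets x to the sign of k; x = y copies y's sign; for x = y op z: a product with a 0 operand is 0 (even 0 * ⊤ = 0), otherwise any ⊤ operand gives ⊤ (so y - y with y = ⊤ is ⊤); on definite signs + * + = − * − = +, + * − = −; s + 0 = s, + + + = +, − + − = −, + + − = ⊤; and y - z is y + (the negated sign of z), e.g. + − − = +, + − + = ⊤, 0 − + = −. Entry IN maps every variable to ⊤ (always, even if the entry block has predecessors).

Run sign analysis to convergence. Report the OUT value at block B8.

Answer: {a: -, b: ⊤, c: ⊤, d: ⊤, e: ⊤, f: +}

Derivation:
Per-block solution:
  B0: | IN=(all ⊤) | OUT=(all ⊤)
  B1: | IN=(all ⊤) | OUT=(all ⊤)
  B2: | IN=(all ⊤) | OUT={f:+; rest ⊤}
  B3: | IN={f:+; rest ⊤} | OUT={d:+, f:+; rest ⊤}
  B4: | IN={d:+, f:+; rest ⊤} | OUT={c:+, d:+, f:+; rest ⊤}
  B5: | IN={c:+, d:+, f:+; rest ⊤} | OUT={c:+, f:+; rest ⊤}
  B6: | IN={c:+, f:+; rest ⊤} | OUT={c:+, d:0, f:+; rest ⊤}
  B7: | IN={f:+; rest ⊤} | OUT={f:+; rest ⊤}
  B8: | IN={f:+; rest ⊤} | OUT={a:-, f:+; rest ⊤}

Merge at B8: IN[B8] = OUT[B3] ⊔ OUT[B7] = {a: ⊤, b: ⊤, c: ⊤, d: ⊤, e: ⊤, f: +}
Applying B8's transfer function to that IN value gives OUT[B8] (row B8 above).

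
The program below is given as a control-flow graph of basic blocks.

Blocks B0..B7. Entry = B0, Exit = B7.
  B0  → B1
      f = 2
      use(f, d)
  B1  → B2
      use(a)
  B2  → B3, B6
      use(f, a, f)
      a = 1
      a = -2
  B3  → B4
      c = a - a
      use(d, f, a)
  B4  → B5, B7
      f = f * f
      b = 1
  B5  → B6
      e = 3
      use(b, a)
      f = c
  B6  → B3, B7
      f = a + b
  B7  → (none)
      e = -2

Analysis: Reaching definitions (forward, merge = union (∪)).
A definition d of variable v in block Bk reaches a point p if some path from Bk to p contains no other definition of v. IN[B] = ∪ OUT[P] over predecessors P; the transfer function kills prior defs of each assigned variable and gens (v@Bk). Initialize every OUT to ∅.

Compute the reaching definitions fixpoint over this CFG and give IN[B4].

Per-block solution:
  B0: | IN={} | OUT={f@B0}
  B1: | IN={f@B0} | OUT={f@B0}
  B2: | IN={f@B0} | OUT={a@B2, f@B0}
  B3: | IN={a@B2, b@B4, c@B3, e@B5, f@B0, f@B6} | OUT={a@B2, b@B4, c@B3, e@B5, f@B0, f@B6}
  B4: | IN={a@B2, b@B4, c@B3, e@B5, f@B0, f@B6} | OUT={a@B2, b@B4, c@B3, e@B5, f@B4}
  B5: | IN={a@B2, b@B4, c@B3, e@B5, f@B4} | OUT={a@B2, b@B4, c@B3, e@B5, f@B5}
  B6: | IN={a@B2, b@B4, c@B3, e@B5, f@B0, f@B5} | OUT={a@B2, b@B4, c@B3, e@B5, f@B6}
  B7: | IN={a@B2, b@B4, c@B3, e@B5, f@B4, f@B6} | OUT={a@B2, b@B4, c@B3, e@B7, f@B4, f@B6}

Merge at B4: IN[B4] = OUT[B3] = {a@B2, b@B4, c@B3, e@B5, f@B0, f@B6}

Answer: {a@B2, b@B4, c@B3, e@B5, f@B0, f@B6}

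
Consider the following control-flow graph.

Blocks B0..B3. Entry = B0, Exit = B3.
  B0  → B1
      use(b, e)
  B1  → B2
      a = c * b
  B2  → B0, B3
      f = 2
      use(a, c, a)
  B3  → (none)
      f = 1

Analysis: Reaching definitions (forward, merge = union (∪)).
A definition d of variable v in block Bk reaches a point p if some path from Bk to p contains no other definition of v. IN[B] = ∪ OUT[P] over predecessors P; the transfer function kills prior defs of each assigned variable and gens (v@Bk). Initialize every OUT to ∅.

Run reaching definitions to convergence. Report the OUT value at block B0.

Answer: {a@B1, f@B2}

Working:
Fixpoint table:
  B0: | IN={a@B1, f@B2} | OUT={a@B1, f@B2}
  B1: | IN={a@B1, f@B2} | OUT={a@B1, f@B2}
  B2: | IN={a@B1, f@B2} | OUT={a@B1, f@B2}
  B3: | IN={a@B1, f@B2} | OUT={a@B1, f@B3}

Merge at B0 (entry node, so the boundary value {} is joined with the incoming edge(s)): IN[B0] = {} ⊔ OUT[B2] = {a@B1, f@B2}
Applying B0's transfer function to that IN value gives OUT[B0] (row B0 above).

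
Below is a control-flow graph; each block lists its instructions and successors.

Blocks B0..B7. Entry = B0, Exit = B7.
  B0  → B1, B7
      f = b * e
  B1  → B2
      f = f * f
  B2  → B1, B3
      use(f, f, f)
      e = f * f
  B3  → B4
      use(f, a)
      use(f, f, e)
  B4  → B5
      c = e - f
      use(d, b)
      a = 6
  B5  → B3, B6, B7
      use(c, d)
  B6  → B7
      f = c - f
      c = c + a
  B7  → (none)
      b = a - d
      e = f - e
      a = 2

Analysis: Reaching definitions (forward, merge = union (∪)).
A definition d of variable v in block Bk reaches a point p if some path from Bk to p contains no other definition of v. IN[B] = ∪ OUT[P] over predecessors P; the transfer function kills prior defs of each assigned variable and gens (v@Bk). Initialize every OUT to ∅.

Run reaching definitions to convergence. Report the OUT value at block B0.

Answer: {f@B0}

Trace:
Fixpoint table:
  B0: | IN={} | OUT={f@B0}
  B1: | IN={e@B2, f@B0, f@B1} | OUT={e@B2, f@B1}
  B2: | IN={e@B2, f@B1} | OUT={e@B2, f@B1}
  B3: | IN={a@B4, c@B4, e@B2, f@B1} | OUT={a@B4, c@B4, e@B2, f@B1}
  B4: | IN={a@B4, c@B4, e@B2, f@B1} | OUT={a@B4, c@B4, e@B2, f@B1}
  B5: | IN={a@B4, c@B4, e@B2, f@B1} | OUT={a@B4, c@B4, e@B2, f@B1}
  B6: | IN={a@B4, c@B4, e@B2, f@B1} | OUT={a@B4, c@B6, e@B2, f@B6}
  B7: | IN={a@B4, c@B4, c@B6, e@B2, f@B0, f@B1, f@B6} | OUT={a@B7, b@B7, c@B4, c@B6, e@B7, f@B0, f@B1, f@B6}

B0 is the boundary node: IN[B0] = {}
Applying B0's transfer function to that IN value gives OUT[B0] (row B0 above).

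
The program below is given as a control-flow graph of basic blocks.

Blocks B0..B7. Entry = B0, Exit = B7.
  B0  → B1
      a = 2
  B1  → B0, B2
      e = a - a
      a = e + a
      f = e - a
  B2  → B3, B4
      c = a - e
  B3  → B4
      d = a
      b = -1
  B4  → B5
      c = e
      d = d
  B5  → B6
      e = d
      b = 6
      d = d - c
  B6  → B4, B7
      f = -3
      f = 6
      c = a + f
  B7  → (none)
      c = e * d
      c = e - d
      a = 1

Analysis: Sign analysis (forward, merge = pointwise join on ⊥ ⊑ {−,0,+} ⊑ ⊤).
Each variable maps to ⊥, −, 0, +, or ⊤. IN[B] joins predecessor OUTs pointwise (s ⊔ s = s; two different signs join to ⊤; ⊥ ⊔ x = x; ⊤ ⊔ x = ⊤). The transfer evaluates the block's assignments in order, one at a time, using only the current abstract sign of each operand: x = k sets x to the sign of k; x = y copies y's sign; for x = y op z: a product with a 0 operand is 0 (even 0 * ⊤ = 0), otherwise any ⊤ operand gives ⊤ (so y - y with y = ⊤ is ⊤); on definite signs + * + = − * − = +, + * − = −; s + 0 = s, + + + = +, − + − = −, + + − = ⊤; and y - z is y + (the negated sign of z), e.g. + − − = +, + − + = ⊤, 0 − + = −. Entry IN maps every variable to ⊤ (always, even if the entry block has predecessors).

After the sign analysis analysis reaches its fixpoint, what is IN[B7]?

Answer: {a: ⊤, b: +, c: ⊤, d: ⊤, e: ⊤, f: +}

Trace:
Fixpoint table:
  B0:   IN=(all ⊤)   OUT={a:+; rest ⊤}
  B1:   IN={a:+; rest ⊤}   OUT=(all ⊤)
  B2:   IN=(all ⊤)   OUT=(all ⊤)
  B3:   IN=(all ⊤)   OUT={b:-; rest ⊤}
  B4:   IN=(all ⊤)   OUT=(all ⊤)
  B5:   IN=(all ⊤)   OUT={b:+; rest ⊤}
  B6:   IN={b:+; rest ⊤}   OUT={b:+, f:+; rest ⊤}
  B7:   IN={b:+, f:+; rest ⊤}   OUT={a:+, b:+, f:+; rest ⊤}

Merge at B7: IN[B7] = OUT[B6] = {a: ⊤, b: +, c: ⊤, d: ⊤, e: ⊤, f: +}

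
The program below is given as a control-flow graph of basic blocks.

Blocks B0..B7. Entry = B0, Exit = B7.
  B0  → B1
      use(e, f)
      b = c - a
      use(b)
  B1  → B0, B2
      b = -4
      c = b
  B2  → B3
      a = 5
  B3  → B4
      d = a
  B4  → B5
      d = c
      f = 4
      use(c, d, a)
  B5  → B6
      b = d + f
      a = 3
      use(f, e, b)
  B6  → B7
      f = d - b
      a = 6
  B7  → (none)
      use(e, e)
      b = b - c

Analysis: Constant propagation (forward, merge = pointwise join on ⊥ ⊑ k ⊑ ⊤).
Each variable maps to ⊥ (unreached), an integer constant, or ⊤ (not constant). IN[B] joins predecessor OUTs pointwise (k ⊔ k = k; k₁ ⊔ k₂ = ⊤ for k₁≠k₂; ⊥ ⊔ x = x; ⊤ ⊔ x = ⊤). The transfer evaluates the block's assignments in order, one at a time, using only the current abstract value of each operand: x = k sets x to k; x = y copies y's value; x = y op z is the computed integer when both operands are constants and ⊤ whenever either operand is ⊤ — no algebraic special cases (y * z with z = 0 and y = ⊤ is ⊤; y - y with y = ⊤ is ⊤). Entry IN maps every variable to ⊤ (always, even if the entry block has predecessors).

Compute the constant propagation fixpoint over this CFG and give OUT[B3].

Answer: {a: 5, b: -4, c: -4, d: 5, e: ⊤, f: ⊤}

Working:
Fixpoint table:
  B0:  IN=(all ⊤)  OUT=(all ⊤)
  B1:  IN=(all ⊤)  OUT={b:-4, c:-4; rest ⊤}
  B2:  IN={b:-4, c:-4; rest ⊤}  OUT={a:5, b:-4, c:-4; rest ⊤}
  B3:  IN={a:5, b:-4, c:-4; rest ⊤}  OUT={a:5, b:-4, c:-4, d:5; rest ⊤}
  B4:  IN={a:5, b:-4, c:-4, d:5; rest ⊤}  OUT={a:5, b:-4, c:-4, d:-4, f:4; rest ⊤}
  B5:  IN={a:5, b:-4, c:-4, d:-4, f:4; rest ⊤}  OUT={a:3, b:0, c:-4, d:-4, f:4; rest ⊤}
  B6:  IN={a:3, b:0, c:-4, d:-4, f:4; rest ⊤}  OUT={a:6, b:0, c:-4, d:-4, f:-4; rest ⊤}
  B7:  IN={a:6, b:0, c:-4, d:-4, f:-4; rest ⊤}  OUT={a:6, b:4, c:-4, d:-4, f:-4; rest ⊤}

Merge at B3: IN[B3] = OUT[B2] = {a: 5, b: -4, c: -4, d: ⊤, e: ⊤, f: ⊤}
Applying B3's transfer function to that IN value gives OUT[B3] (row B3 above).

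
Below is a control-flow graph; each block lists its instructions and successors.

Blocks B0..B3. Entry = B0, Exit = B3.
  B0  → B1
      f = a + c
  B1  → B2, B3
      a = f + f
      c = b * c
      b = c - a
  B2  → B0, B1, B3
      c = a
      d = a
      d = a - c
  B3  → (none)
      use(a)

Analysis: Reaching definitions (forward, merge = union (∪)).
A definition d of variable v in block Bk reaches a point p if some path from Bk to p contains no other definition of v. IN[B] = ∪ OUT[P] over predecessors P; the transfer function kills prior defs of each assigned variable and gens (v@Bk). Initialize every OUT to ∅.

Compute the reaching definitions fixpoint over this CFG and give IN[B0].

Answer: {a@B1, b@B1, c@B2, d@B2, f@B0}

Derivation:
Converged values:
  B0:  IN={a@B1, b@B1, c@B2, d@B2, f@B0}  OUT={a@B1, b@B1, c@B2, d@B2, f@B0}
  B1:  IN={a@B1, b@B1, c@B2, d@B2, f@B0}  OUT={a@B1, b@B1, c@B1, d@B2, f@B0}
  B2:  IN={a@B1, b@B1, c@B1, d@B2, f@B0}  OUT={a@B1, b@B1, c@B2, d@B2, f@B0}
  B3:  IN={a@B1, b@B1, c@B1, c@B2, d@B2, f@B0}  OUT={a@B1, b@B1, c@B1, c@B2, d@B2, f@B0}

Merge at B0 (entry node, so the boundary value {} is joined with the incoming edge(s)): IN[B0] = {} ⊔ OUT[B2] = {a@B1, b@B1, c@B2, d@B2, f@B0}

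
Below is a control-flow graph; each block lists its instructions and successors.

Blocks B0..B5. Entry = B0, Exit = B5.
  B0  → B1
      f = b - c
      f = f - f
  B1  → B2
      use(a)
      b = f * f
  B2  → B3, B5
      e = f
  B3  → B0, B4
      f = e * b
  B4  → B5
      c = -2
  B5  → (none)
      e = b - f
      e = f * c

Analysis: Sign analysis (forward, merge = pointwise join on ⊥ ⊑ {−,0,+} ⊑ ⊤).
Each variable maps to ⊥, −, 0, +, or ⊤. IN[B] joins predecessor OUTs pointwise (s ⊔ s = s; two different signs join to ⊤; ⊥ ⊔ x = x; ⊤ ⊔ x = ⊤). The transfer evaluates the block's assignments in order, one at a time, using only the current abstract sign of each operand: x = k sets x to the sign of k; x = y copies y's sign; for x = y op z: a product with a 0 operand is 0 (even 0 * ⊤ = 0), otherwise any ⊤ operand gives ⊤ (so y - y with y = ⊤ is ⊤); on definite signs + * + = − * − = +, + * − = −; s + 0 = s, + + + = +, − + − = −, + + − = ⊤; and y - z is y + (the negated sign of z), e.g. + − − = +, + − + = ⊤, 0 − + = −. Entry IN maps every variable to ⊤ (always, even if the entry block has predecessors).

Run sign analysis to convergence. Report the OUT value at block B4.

Answer: {a: ⊤, b: ⊤, c: -, d: ⊤, e: ⊤, f: ⊤}

Derivation:
Converged values:
  B0: | IN=(all ⊤) | OUT=(all ⊤)
  B1: | IN=(all ⊤) | OUT=(all ⊤)
  B2: | IN=(all ⊤) | OUT=(all ⊤)
  B3: | IN=(all ⊤) | OUT=(all ⊤)
  B4: | IN=(all ⊤) | OUT={c:-; rest ⊤}
  B5: | IN=(all ⊤) | OUT=(all ⊤)

Merge at B4: IN[B4] = OUT[B3] = {a: ⊤, b: ⊤, c: ⊤, d: ⊤, e: ⊤, f: ⊤}
Applying B4's transfer function to that IN value gives OUT[B4] (row B4 above).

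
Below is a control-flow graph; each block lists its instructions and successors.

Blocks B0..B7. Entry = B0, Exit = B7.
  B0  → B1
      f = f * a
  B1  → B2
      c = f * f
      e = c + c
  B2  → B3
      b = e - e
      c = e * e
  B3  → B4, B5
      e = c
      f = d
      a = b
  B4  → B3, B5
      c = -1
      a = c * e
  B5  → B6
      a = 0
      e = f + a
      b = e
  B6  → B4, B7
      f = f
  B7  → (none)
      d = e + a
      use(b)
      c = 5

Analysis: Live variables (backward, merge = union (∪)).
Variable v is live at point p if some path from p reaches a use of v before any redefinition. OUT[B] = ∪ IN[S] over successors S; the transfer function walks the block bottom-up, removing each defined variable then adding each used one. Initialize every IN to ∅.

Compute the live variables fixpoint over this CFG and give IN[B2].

Fixpoint table:
  B0:   IN={a, d, f}   OUT={d, f}
  B1:   IN={d, f}   OUT={d, e}
  B2:   IN={d, e}   OUT={b, c, d}
  B3:   IN={b, c, d}   OUT={b, d, e, f}
  B4:   IN={b, d, e, f}   OUT={b, c, d, f}
  B5:   IN={d, f}   OUT={a, b, d, e, f}
  B6:   IN={a, b, d, e, f}   OUT={a, b, d, e, f}
  B7:   IN={a, b, e}   OUT={}

Merge at B2: OUT[B2] = IN[B3] = {b, c, d}
Applying B2's transfer function to that OUT value gives IN[B2] (row B2 above).

Answer: {d, e}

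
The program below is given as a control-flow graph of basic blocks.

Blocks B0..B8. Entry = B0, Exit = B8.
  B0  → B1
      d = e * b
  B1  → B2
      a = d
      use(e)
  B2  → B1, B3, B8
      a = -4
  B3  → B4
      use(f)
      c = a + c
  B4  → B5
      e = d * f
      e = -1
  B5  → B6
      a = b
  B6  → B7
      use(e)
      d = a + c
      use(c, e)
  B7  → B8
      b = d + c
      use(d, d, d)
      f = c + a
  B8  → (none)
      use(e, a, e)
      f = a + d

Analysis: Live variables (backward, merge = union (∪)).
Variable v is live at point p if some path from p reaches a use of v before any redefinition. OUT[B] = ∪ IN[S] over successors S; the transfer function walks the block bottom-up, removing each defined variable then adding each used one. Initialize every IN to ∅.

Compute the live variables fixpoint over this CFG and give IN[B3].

Per-block solution:
  B0:   IN={b, c, e, f}   OUT={b, c, d, e, f}
  B1:   IN={b, c, d, e, f}   OUT={b, c, d, e, f}
  B2:   IN={b, c, d, e, f}   OUT={a, b, c, d, e, f}
  B3:   IN={a, b, c, d, f}   OUT={b, c, d, f}
  B4:   IN={b, c, d, f}   OUT={b, c, e}
  B5:   IN={b, c, e}   OUT={a, c, e}
  B6:   IN={a, c, e}   OUT={a, c, d, e}
  B7:   IN={a, c, d, e}   OUT={a, d, e}
  B8:   IN={a, d, e}   OUT={}

Merge at B3: OUT[B3] = IN[B4] = {b, c, d, f}
Applying B3's transfer function to that OUT value gives IN[B3] (row B3 above).

Answer: {a, b, c, d, f}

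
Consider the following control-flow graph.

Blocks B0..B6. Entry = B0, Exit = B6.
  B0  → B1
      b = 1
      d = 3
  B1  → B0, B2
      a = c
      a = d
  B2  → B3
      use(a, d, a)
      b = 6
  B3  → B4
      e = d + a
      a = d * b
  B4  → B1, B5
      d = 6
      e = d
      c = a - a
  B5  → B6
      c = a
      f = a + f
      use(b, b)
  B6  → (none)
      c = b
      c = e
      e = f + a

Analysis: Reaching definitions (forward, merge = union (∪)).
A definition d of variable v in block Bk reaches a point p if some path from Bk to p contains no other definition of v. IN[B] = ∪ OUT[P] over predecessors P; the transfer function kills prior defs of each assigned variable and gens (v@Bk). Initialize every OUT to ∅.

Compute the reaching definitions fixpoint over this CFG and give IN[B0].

Fixpoint table:
  B0: | IN={a@B1, b@B0, b@B2, c@B4, d@B0, d@B4, e@B4} | OUT={a@B1, b@B0, c@B4, d@B0, e@B4}
  B1: | IN={a@B1, a@B3, b@B0, b@B2, c@B4, d@B0, d@B4, e@B4} | OUT={a@B1, b@B0, b@B2, c@B4, d@B0, d@B4, e@B4}
  B2: | IN={a@B1, b@B0, b@B2, c@B4, d@B0, d@B4, e@B4} | OUT={a@B1, b@B2, c@B4, d@B0, d@B4, e@B4}
  B3: | IN={a@B1, b@B2, c@B4, d@B0, d@B4, e@B4} | OUT={a@B3, b@B2, c@B4, d@B0, d@B4, e@B3}
  B4: | IN={a@B3, b@B2, c@B4, d@B0, d@B4, e@B3} | OUT={a@B3, b@B2, c@B4, d@B4, e@B4}
  B5: | IN={a@B3, b@B2, c@B4, d@B4, e@B4} | OUT={a@B3, b@B2, c@B5, d@B4, e@B4, f@B5}
  B6: | IN={a@B3, b@B2, c@B5, d@B4, e@B4, f@B5} | OUT={a@B3, b@B2, c@B6, d@B4, e@B6, f@B5}

Merge at B0 (entry node, so the boundary value {} is joined with the incoming edge(s)): IN[B0] = {} ⊔ OUT[B1] = {a@B1, b@B0, b@B2, c@B4, d@B0, d@B4, e@B4}

Answer: {a@B1, b@B0, b@B2, c@B4, d@B0, d@B4, e@B4}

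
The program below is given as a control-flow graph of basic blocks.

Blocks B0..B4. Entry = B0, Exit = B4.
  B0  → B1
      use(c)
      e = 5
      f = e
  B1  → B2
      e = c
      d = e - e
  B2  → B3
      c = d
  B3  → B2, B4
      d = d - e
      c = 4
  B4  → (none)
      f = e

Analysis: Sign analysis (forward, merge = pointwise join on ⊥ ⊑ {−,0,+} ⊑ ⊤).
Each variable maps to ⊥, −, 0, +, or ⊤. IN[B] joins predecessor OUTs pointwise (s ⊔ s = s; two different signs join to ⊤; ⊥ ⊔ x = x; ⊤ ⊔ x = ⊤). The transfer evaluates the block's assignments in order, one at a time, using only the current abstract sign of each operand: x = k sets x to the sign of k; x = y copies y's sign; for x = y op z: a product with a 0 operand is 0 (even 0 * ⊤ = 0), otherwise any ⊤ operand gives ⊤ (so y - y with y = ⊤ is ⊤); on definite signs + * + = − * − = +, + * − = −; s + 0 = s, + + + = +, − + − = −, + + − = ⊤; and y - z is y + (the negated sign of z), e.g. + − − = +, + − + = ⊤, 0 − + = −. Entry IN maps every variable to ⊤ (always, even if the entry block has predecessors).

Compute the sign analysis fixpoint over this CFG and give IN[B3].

Per-block solution:
  B0:   IN=(all ⊤)   OUT={e:+, f:+; rest ⊤}
  B1:   IN={e:+, f:+; rest ⊤}   OUT={f:+; rest ⊤}
  B2:   IN={f:+; rest ⊤}   OUT={f:+; rest ⊤}
  B3:   IN={f:+; rest ⊤}   OUT={c:+, f:+; rest ⊤}
  B4:   IN={c:+, f:+; rest ⊤}   OUT={c:+; rest ⊤}

Merge at B3: IN[B3] = OUT[B2] = {a: ⊤, b: ⊤, c: ⊤, d: ⊤, e: ⊤, f: +}

Answer: {a: ⊤, b: ⊤, c: ⊤, d: ⊤, e: ⊤, f: +}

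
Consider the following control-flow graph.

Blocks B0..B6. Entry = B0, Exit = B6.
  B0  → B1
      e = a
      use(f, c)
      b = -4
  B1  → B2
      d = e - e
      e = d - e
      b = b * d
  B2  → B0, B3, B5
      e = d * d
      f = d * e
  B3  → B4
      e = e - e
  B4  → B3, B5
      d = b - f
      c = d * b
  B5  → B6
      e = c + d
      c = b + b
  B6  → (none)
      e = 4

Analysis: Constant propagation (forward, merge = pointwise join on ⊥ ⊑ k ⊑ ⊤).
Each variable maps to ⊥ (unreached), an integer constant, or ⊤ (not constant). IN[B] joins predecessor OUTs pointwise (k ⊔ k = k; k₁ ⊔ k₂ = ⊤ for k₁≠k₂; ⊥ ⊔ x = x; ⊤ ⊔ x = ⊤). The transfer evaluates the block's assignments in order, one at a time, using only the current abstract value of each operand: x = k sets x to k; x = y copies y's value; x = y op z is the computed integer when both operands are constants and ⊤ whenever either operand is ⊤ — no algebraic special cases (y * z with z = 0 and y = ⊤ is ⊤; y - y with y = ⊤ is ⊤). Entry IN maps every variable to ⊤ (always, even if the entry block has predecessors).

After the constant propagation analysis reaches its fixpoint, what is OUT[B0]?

Answer: {a: ⊤, b: -4, c: ⊤, d: ⊤, e: ⊤, f: ⊤}

Trace:
Converged values:
  B0:   IN=(all ⊤)   OUT={b:-4; rest ⊤}
  B1:   IN={b:-4; rest ⊤}   OUT=(all ⊤)
  B2:   IN=(all ⊤)   OUT=(all ⊤)
  B3:   IN=(all ⊤)   OUT=(all ⊤)
  B4:   IN=(all ⊤)   OUT=(all ⊤)
  B5:   IN=(all ⊤)   OUT=(all ⊤)
  B6:   IN=(all ⊤)   OUT={e:4; rest ⊤}

Merge at B0 (entry node, so the boundary value (all ⊤) is joined with the incoming edge(s)): IN[B0] = (all ⊤) ⊔ OUT[B2] = {a: ⊤, b: ⊤, c: ⊤, d: ⊤, e: ⊤, f: ⊤}
Applying B0's transfer function to that IN value gives OUT[B0] (row B0 above).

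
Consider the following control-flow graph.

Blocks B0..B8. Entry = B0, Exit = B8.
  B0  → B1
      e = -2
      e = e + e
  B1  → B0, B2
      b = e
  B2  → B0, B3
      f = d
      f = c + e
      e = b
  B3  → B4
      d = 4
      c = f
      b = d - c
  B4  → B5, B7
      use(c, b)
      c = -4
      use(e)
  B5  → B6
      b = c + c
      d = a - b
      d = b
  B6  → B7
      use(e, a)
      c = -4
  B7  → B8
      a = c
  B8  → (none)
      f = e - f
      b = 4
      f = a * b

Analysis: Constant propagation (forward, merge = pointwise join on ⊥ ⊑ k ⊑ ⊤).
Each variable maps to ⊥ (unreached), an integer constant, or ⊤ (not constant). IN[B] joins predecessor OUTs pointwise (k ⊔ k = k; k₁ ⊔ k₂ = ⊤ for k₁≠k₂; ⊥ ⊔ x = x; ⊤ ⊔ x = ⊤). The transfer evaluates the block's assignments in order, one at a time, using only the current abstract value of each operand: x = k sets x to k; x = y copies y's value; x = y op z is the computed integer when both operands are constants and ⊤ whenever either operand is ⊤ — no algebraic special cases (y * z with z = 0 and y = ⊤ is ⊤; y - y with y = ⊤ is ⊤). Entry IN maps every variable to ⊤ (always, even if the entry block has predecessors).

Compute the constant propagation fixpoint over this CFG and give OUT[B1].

Answer: {a: ⊤, b: -4, c: ⊤, d: ⊤, e: -4, f: ⊤}

Trace:
Converged values:
  B0: | IN=(all ⊤) | OUT={e:-4; rest ⊤}
  B1: | IN={e:-4; rest ⊤} | OUT={b:-4, e:-4; rest ⊤}
  B2: | IN={b:-4, e:-4; rest ⊤} | OUT={b:-4, e:-4; rest ⊤}
  B3: | IN={b:-4, e:-4; rest ⊤} | OUT={d:4, e:-4; rest ⊤}
  B4: | IN={d:4, e:-4; rest ⊤} | OUT={c:-4, d:4, e:-4; rest ⊤}
  B5: | IN={c:-4, d:4, e:-4; rest ⊤} | OUT={b:-8, c:-4, d:-8, e:-4; rest ⊤}
  B6: | IN={b:-8, c:-4, d:-8, e:-4; rest ⊤} | OUT={b:-8, c:-4, d:-8, e:-4; rest ⊤}
  B7: | IN={c:-4, e:-4; rest ⊤} | OUT={a:-4, c:-4, e:-4; rest ⊤}
  B8: | IN={a:-4, c:-4, e:-4; rest ⊤} | OUT={a:-4, b:4, c:-4, e:-4, f:-16; rest ⊤}

Merge at B1: IN[B1] = OUT[B0] = {a: ⊤, b: ⊤, c: ⊤, d: ⊤, e: -4, f: ⊤}
Applying B1's transfer function to that IN value gives OUT[B1] (row B1 above).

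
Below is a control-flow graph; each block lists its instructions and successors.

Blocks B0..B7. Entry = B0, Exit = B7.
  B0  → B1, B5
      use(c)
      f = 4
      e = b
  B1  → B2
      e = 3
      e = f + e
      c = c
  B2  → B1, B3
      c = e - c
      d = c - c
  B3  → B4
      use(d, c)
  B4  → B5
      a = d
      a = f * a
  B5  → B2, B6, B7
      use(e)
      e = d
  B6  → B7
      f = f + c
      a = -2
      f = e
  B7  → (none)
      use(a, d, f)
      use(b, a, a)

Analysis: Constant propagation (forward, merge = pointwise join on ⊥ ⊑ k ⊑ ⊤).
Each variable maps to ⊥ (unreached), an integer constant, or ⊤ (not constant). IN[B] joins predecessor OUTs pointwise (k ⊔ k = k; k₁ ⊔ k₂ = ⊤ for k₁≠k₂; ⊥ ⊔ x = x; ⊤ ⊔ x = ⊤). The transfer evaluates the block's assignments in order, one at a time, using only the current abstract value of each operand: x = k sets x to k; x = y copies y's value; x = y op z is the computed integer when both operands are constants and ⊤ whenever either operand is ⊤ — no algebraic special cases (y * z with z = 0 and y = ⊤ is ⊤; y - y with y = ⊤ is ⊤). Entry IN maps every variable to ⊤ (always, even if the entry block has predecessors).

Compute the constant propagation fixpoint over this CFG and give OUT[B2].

Per-block solution:
  B0:  IN=(all ⊤)  OUT={f:4; rest ⊤}
  B1:  IN={f:4; rest ⊤}  OUT={e:7, f:4; rest ⊤}
  B2:  IN={f:4; rest ⊤}  OUT={f:4; rest ⊤}
  B3:  IN={f:4; rest ⊤}  OUT={f:4; rest ⊤}
  B4:  IN={f:4; rest ⊤}  OUT={f:4; rest ⊤}
  B5:  IN={f:4; rest ⊤}  OUT={f:4; rest ⊤}
  B6:  IN={f:4; rest ⊤}  OUT={a:-2; rest ⊤}
  B7:  IN=(all ⊤)  OUT=(all ⊤)

Merge at B2: IN[B2] = OUT[B1] ⊔ OUT[B5] = {a: ⊤, b: ⊤, c: ⊤, d: ⊤, e: ⊤, f: 4}
Applying B2's transfer function to that IN value gives OUT[B2] (row B2 above).

Answer: {a: ⊤, b: ⊤, c: ⊤, d: ⊤, e: ⊤, f: 4}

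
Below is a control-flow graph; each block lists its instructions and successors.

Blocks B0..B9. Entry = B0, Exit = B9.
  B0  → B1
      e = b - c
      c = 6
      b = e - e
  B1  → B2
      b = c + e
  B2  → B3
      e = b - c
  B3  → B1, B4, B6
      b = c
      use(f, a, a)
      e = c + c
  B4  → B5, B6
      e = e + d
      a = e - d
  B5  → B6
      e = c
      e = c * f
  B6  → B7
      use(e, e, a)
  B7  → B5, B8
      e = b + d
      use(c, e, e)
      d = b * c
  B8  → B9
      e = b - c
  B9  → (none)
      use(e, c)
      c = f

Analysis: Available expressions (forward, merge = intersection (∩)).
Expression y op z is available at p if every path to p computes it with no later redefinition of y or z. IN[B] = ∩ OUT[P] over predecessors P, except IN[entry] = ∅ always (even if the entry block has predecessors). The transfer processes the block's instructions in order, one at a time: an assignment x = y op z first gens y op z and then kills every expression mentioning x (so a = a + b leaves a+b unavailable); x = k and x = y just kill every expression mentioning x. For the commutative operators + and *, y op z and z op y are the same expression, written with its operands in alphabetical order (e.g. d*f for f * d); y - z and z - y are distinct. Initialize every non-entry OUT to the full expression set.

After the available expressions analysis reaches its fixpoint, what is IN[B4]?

Converged values:
  B0:  IN={}  OUT={e-e}
  B1:  IN={}  OUT={c+e}
  B2:  IN={c+e}  OUT={b-c}
  B3:  IN={b-c}  OUT={c+c}
  B4:  IN={c+c}  OUT={c+c, e-d}
  B5:  IN={c+c}  OUT={c*f, c+c}
  B6:  IN={c+c}  OUT={c+c}
  B7:  IN={c+c}  OUT={b*c, c+c}
  B8:  IN={b*c, c+c}  OUT={b*c, b-c, c+c}
  B9:  IN={b*c, b-c, c+c}  OUT={}

Merge at B4: IN[B4] = OUT[B3] = {c+c}

Answer: {c+c}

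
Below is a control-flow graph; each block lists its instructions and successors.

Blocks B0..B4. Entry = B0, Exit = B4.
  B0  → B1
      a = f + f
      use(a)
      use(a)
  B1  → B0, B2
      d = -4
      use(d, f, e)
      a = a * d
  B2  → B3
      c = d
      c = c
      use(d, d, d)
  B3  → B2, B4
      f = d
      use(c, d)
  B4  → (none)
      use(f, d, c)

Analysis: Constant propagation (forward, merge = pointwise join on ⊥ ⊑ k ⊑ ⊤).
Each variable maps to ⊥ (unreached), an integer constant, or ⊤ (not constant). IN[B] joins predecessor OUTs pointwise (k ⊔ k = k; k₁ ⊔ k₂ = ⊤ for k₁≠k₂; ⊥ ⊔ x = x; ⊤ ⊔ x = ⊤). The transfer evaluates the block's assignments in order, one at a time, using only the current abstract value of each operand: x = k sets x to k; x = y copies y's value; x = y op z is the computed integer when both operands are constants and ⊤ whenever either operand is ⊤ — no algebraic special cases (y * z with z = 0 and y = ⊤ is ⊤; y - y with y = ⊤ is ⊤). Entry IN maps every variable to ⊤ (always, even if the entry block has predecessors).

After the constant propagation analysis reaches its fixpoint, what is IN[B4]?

Fixpoint table:
  B0:   IN=(all ⊤)   OUT=(all ⊤)
  B1:   IN=(all ⊤)   OUT={d:-4; rest ⊤}
  B2:   IN={d:-4; rest ⊤}   OUT={c:-4, d:-4; rest ⊤}
  B3:   IN={c:-4, d:-4; rest ⊤}   OUT={c:-4, d:-4, f:-4; rest ⊤}
  B4:   IN={c:-4, d:-4, f:-4; rest ⊤}   OUT={c:-4, d:-4, f:-4; rest ⊤}

Merge at B4: IN[B4] = OUT[B3] = {a: ⊤, b: ⊤, c: -4, d: -4, e: ⊤, f: -4}

Answer: {a: ⊤, b: ⊤, c: -4, d: -4, e: ⊤, f: -4}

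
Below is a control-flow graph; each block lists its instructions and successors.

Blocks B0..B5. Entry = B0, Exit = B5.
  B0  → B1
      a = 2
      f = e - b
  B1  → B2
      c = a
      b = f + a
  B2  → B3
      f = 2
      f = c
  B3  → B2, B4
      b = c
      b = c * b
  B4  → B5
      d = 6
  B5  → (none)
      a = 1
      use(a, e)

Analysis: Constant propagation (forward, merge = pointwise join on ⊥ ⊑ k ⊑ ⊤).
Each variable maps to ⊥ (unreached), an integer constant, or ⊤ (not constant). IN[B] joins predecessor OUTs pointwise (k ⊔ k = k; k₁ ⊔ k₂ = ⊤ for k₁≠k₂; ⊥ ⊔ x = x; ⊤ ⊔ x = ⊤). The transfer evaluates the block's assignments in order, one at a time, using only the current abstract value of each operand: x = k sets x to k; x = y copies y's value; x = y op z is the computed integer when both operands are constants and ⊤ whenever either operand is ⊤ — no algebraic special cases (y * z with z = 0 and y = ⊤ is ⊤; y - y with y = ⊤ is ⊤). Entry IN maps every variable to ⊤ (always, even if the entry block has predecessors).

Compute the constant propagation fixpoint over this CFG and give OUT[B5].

Answer: {a: 1, b: 4, c: 2, d: 6, e: ⊤, f: 2}

Derivation:
Fixpoint table:
  B0:   IN=(all ⊤)   OUT={a:2; rest ⊤}
  B1:   IN={a:2; rest ⊤}   OUT={a:2, c:2; rest ⊤}
  B2:   IN={a:2, c:2; rest ⊤}   OUT={a:2, c:2, f:2; rest ⊤}
  B3:   IN={a:2, c:2, f:2; rest ⊤}   OUT={a:2, b:4, c:2, f:2; rest ⊤}
  B4:   IN={a:2, b:4, c:2, f:2; rest ⊤}   OUT={a:2, b:4, c:2, d:6, f:2; rest ⊤}
  B5:   IN={a:2, b:4, c:2, d:6, f:2; rest ⊤}   OUT={a:1, b:4, c:2, d:6, f:2; rest ⊤}

Merge at B5: IN[B5] = OUT[B4] = {a: 2, b: 4, c: 2, d: 6, e: ⊤, f: 2}
Applying B5's transfer function to that IN value gives OUT[B5] (row B5 above).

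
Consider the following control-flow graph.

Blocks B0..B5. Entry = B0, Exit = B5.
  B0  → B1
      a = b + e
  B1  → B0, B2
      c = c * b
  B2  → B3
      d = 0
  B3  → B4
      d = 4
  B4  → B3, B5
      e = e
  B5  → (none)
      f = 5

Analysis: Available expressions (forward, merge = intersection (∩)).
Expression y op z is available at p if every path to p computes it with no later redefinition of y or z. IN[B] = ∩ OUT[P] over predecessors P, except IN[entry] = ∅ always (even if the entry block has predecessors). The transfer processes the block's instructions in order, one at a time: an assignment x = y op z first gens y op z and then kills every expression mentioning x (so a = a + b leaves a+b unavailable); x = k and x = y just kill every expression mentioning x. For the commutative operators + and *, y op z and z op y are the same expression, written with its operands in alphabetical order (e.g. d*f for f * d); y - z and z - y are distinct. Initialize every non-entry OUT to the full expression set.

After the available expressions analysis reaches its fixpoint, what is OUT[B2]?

Converged values:
  B0:   IN={}   OUT={b+e}
  B1:   IN={b+e}   OUT={b+e}
  B2:   IN={b+e}   OUT={b+e}
  B3:   IN={}   OUT={}
  B4:   IN={}   OUT={}
  B5:   IN={}   OUT={}

Merge at B2: IN[B2] = OUT[B1] = {b+e}
Applying B2's transfer function to that IN value gives OUT[B2] (row B2 above).

Answer: {b+e}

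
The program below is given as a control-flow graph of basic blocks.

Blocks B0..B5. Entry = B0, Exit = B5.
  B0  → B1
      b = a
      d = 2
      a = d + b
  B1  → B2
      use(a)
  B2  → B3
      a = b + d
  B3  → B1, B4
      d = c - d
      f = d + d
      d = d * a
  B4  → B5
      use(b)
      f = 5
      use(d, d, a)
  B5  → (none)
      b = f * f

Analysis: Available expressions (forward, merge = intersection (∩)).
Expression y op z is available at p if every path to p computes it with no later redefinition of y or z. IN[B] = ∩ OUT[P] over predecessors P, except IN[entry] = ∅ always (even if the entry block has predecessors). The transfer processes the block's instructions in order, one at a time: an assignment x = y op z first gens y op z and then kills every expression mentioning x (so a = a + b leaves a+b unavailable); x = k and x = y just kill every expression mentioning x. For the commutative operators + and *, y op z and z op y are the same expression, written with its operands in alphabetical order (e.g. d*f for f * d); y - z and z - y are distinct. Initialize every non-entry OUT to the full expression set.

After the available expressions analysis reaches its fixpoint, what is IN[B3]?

Answer: {b+d}

Derivation:
Fixpoint table:
  B0:  IN={}  OUT={b+d}
  B1:  IN={}  OUT={}
  B2:  IN={}  OUT={b+d}
  B3:  IN={b+d}  OUT={}
  B4:  IN={}  OUT={}
  B5:  IN={}  OUT={f*f}

Merge at B3: IN[B3] = OUT[B2] = {b+d}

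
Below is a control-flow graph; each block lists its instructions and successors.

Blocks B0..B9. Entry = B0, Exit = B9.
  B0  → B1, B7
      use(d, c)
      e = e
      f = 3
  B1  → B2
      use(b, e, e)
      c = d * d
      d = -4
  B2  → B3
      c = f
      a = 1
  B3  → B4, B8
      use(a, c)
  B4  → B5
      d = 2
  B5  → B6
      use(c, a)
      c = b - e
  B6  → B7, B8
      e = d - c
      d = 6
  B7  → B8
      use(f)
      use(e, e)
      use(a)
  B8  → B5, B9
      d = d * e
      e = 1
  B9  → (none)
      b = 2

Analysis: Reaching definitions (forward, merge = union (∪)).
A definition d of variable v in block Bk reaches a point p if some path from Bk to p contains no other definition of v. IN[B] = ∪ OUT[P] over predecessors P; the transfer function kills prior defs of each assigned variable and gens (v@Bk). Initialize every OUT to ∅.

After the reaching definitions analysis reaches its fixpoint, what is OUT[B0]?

Per-block solution:
  B0: | IN={} | OUT={e@B0, f@B0}
  B1: | IN={e@B0, f@B0} | OUT={c@B1, d@B1, e@B0, f@B0}
  B2: | IN={c@B1, d@B1, e@B0, f@B0} | OUT={a@B2, c@B2, d@B1, e@B0, f@B0}
  B3: | IN={a@B2, c@B2, d@B1, e@B0, f@B0} | OUT={a@B2, c@B2, d@B1, e@B0, f@B0}
  B4: | IN={a@B2, c@B2, d@B1, e@B0, f@B0} | OUT={a@B2, c@B2, d@B4, e@B0, f@B0}
  B5: | IN={a@B2, c@B2, c@B5, d@B4, d@B8, e@B0, e@B8, f@B0} | OUT={a@B2, c@B5, d@B4, d@B8, e@B0, e@B8, f@B0}
  B6: | IN={a@B2, c@B5, d@B4, d@B8, e@B0, e@B8, f@B0} | OUT={a@B2, c@B5, d@B6, e@B6, f@B0}
  B7: | IN={a@B2, c@B5, d@B6, e@B0, e@B6, f@B0} | OUT={a@B2, c@B5, d@B6, e@B0, e@B6, f@B0}
  B8: | IN={a@B2, c@B2, c@B5, d@B1, d@B6, e@B0, e@B6, f@B0} | OUT={a@B2, c@B2, c@B5, d@B8, e@B8, f@B0}
  B9: | IN={a@B2, c@B2, c@B5, d@B8, e@B8, f@B0} | OUT={a@B2, b@B9, c@B2, c@B5, d@B8, e@B8, f@B0}

B0 is the boundary node: IN[B0] = {}
Applying B0's transfer function to that IN value gives OUT[B0] (row B0 above).

Answer: {e@B0, f@B0}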